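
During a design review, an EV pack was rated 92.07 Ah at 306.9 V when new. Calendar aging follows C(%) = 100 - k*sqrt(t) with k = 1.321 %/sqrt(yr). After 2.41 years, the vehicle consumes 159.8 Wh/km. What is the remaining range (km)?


Step 1: capacity retention = 100 - 1.321 * sqrt(2.41) = 100 - 1.321 * 1.5524 = 97.949%
Step 2: C_now = 92.07 * 97.949/100 = 90.182 Ah
Step 3: E_pack = V * C_now = 306.9 * 90.182 = 27677 Wh
Step 4: range = E_pack / consumption = 27677 / 159.8 = 173.2 km

173.2 km


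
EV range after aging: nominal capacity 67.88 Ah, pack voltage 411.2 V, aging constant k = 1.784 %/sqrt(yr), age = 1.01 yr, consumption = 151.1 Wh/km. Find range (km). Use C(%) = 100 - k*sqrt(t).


Step 1: capacity retention = 100 - 1.784 * sqrt(1.01) = 100 - 1.784 * 1.005 = 98.207%
Step 2: C_now = 67.88 * 98.207/100 = 66.663 Ah
Step 3: E_pack = V * C_now = 411.2 * 66.663 = 27412 Wh
Step 4: range = E_pack / consumption = 27412 / 151.1 = 181.4 km

181.4 km


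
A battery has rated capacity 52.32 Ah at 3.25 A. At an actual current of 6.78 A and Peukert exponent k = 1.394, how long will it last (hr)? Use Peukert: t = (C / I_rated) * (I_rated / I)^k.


Step 1: t_rated = C / I_rated = 52.32 / 3.25 = 16.098 hr
Step 2: ratio = 3.25 / 6.78 = 0.47935
Step 3: ratio^k = 0.47935^1.394 = 0.35878
Step 4: t = t_rated * ratio^k = 16.098 * 0.35878 = 5.776 hr

5.776 hr


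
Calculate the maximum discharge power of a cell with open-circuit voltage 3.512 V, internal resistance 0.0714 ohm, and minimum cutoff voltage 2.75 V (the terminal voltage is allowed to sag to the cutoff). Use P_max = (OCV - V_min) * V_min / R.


dV = OCV - V_min = 0.762 V (so I_max = dV / R)
P_max = dV * V_min / R = 0.762 * 2.75 / 0.0714 = 29.35 W

29.35 W


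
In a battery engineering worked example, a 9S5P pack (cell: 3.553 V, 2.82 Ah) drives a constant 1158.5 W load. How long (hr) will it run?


Step 1: E_pack = Ns * V_cell * Np * C_cell = 9 * 3.553 * 5 * 2.82 = 450.88 Wh
Step 2: t = E_pack / P = 450.88 / 1158.5 = 0.3892 hr

0.3892 hr


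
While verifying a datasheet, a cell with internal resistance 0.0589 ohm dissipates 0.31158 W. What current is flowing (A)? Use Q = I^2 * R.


I = sqrt(Q / R) = sqrt(0.31158 / 0.0589) = sqrt(5.29) = 2.300 A

2.300 A


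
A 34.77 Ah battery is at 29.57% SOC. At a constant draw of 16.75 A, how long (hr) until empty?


Step 1: remaining = SOC/100 * C_total = 29.57/100 * 34.77 = 10.281 Ah
Step 2: t = remaining / I = 10.281 / 16.75 = 0.6138 hr

0.6138 hr


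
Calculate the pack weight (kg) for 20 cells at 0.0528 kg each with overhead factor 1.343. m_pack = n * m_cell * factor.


Cell mass sum = 20 * 0.0528 = 1.056 kg
With overhead 1.343: m_pack = 1.056 * 1.343 = 1.418 kg

1.418 kg


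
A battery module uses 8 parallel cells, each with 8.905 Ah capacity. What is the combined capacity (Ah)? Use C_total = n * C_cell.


Parallel capacities add: 8 * 8.905 Ah = 71.24 Ah

71.24 Ah


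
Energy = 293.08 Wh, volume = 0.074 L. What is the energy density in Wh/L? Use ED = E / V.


ED = E / V = 293.08 / 0.074 = 3961 Wh/L

3961 Wh/L


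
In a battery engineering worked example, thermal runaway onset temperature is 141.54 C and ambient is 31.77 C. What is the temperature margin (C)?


margin = T_onset - T_ambient = 141.54 - 31.77 = 109.77 C

109.77 C


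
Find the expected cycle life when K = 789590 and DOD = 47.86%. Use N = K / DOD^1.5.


DOD^1.5 = 331.1
N = K / DOD^1.5 = 789590 / 331.1 = 2385

2385 cycles


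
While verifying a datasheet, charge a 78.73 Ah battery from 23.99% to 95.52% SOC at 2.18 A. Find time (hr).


delta_Ah = 78.73 * (95.52 - 23.99) / 100 = 56.316 Ah
t = delta_Ah / I = 56.316 / 2.18 = 25.83 hr

25.83 hr


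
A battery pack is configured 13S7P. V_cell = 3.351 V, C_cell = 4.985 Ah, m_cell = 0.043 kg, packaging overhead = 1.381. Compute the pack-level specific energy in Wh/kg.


Step 1: V_pack = 13 * 3.351 = 43.563 V
Step 2: C_pack = 7 * 4.985 = 34.895 Ah
Step 3: E_pack = V_pack * C_pack = 43.563 * 34.895 = 1520.1 Wh
Step 4: m_pack = 13 * 7 * 0.043 * 1.381 = 5.4039 kg
Step 5: ED = E_pack / m_pack = 1520.1 / 5.4039 = 281.3 Wh/kg

281.3 Wh/kg


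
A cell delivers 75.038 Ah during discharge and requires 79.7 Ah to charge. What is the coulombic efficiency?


eta_c = Q_dis / Q_chg * 100 = 75.038 / 79.7 * 100 = 94.15%

94.15%


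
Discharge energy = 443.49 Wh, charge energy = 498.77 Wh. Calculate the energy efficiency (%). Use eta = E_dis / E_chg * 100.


Round-trip efficiency = 443.49/498.77 * 100% = 88.92%

88.92%


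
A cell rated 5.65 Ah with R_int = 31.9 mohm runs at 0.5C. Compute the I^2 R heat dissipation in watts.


Convert: R = 31.9 mohm = 0.0319 ohm
Step 1: I = C_rate * capacity = 0.5 * 5.65 = 2.825 A
Step 2: Q = I^2 * R = 2.825^2 * 0.0319 = 7.9806 * 0.0319 = 0.2546 W

0.2546 W


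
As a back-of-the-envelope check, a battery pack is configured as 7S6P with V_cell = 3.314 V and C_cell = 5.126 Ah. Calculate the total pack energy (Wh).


V_pack = 7 * 3.314 = 23.198 V
C_pack = 6 * 5.126 = 30.756 Ah
E = V_pack * C_pack = 23.198 * 30.756 = 713.5 Wh

713.5 Wh


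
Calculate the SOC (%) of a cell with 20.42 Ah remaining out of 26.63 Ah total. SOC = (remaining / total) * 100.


SOC = (remaining / total) * 100 = (20.42 / 26.63) * 100 = 76.68%

76.68%


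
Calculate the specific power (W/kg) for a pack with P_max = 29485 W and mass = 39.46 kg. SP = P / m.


SP = P / m = 29485 / 39.46 = 747.2 W/kg

747.2 W/kg


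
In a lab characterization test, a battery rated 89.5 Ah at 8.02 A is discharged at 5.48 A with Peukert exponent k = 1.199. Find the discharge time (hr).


Step 1: t_rated = C / I_rated = 89.5 / 8.02 = 11.16 hr
Step 2: ratio = 8.02 / 5.48 = 1.4635
Step 3: ratio^k = 1.4635^1.199 = 1.5787
Step 4: t = t_rated * ratio^k = 11.16 * 1.5787 = 17.62 hr

17.62 hr


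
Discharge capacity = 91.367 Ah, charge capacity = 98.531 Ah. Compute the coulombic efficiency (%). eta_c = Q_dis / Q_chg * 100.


Coulombic efficiency = 91.367/98.531 * 100% = 92.73%

92.73%


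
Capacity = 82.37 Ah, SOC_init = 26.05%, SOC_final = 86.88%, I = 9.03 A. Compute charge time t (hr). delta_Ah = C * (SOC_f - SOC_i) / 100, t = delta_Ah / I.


delta_Ah = 82.37 * (86.88 - 26.05) / 100 = 50.106 Ah
t = delta_Ah / I = 50.106 / 9.03 = 5.549 hr

5.549 hr


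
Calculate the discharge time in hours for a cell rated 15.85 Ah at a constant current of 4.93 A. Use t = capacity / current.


Runtime = 15.85 Ah / 4.93 A = 3.215 hr

3.215 hr


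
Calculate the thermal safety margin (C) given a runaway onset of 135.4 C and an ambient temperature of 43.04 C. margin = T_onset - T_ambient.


margin = T_onset - T_ambient = 135.4 - 43.04 = 92.36 C

92.36 C


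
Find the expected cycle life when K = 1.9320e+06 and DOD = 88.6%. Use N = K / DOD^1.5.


DOD^1.5 = 833.97
N = K / DOD^1.5 = 1.9320e+06 / 833.97 = 2317

2317 cycles


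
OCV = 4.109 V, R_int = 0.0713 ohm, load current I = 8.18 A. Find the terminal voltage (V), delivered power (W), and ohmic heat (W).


Step 1: V_terminal = OCV - I*R = 4.109 - 8.18 * 0.0713 = 3.5258 V
Step 2: P_out = V_terminal * I = 3.5258 * 8.18 = 28.84 W
Step 3: Q = I^2 * R = 8.18^2 * 0.0713 = 4.771 W

V=3.5258 V, P=28.84 W, Q=4.771 W


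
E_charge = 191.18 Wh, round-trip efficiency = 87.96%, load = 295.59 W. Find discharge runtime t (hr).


Step 1: E_discharge = eta/100 * E_charge = 87.96/100 * 191.18 = 168.16 Wh
Step 2: t = E_discharge / P = 168.16 / 295.59 = 0.5689 hr

0.5689 hr


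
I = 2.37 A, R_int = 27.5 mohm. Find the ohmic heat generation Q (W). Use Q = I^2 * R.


Convert: R = 27.5 mohm = 0.0275 ohm
Q = I^2 * R = 2.37^2 * 0.0275 = 0.1545 W

0.1545 W


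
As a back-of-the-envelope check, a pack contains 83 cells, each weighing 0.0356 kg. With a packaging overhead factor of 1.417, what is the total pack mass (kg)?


Cell mass sum = 83 * 0.0356 = 2.9548 kg
With overhead 1.417: m_pack = 2.9548 * 1.417 = 4.187 kg

4.187 kg


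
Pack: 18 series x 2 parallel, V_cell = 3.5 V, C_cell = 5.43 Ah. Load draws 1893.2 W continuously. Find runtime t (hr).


Step 1: E_pack = Ns * V_cell * Np * C_cell = 18 * 3.5 * 2 * 5.43 = 684.18 Wh
Step 2: t = E_pack / P = 684.18 / 1893.2 = 0.3614 hr

0.3614 hr


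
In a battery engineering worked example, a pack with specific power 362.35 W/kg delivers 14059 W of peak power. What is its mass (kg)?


m = P / SP = 14059 / 362.35 = 38.80 kg

38.80 kg


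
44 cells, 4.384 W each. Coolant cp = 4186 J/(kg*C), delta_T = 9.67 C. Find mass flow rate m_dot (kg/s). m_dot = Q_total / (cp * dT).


Step 1: Total heat Q = 44 * 4.384 W = 192.9 W
Step 2: denom = cp * dT = 4186 * 9.67 = 40479
Step 3: m_dot = 192.9 / 40479 = 0.004765 kg/s

0.004765 kg/s


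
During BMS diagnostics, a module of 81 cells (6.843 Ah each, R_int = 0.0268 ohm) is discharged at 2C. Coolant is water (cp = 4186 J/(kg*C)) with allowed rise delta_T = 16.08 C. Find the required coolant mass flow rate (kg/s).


Step 1: I = 2 * 6.843 = 13.686 A
Step 2: Q_cell = I^2 * R = 13.686^2 * 0.0268 = 5.0198 W
Step 3: Q_total = 81 * 5.0198 = 406.6 W
Step 4: m_dot = Q_total / (cp * dT) = 406.6 / (4186 * 16.08) = 0.006041 kg/s

0.006041 kg/s


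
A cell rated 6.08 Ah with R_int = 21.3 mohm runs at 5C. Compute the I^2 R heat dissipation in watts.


Convert: R = 21.3 mohm = 0.0213 ohm
Step 1: I = C_rate * capacity = 5 * 6.08 = 30.4 A
Step 2: Q = I^2 * R = 30.4^2 * 0.0213 = 924.16 * 0.0213 = 19.68 W

19.68 W


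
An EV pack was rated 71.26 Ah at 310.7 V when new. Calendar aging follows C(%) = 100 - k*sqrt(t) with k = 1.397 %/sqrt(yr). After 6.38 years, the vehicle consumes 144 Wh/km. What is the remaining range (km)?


Step 1: capacity retention = 100 - 1.397 * sqrt(6.38) = 100 - 1.397 * 2.5259 = 96.471%
Step 2: C_now = 71.26 * 96.471/100 = 68.745 Ah
Step 3: E_pack = V * C_now = 310.7 * 68.745 = 21359 Wh
Step 4: range = E_pack / consumption = 21359 / 144 = 148.3 km

148.3 km


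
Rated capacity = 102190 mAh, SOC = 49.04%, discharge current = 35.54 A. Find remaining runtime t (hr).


Convert: C_total = 102190 mAh = 102.19 Ah
Step 1: remaining = SOC/100 * C_total = 49.04/100 * 102.19 = 50.114 Ah
Step 2: t = remaining / I = 50.114 / 35.54 = 1.410 hr

1.410 hr


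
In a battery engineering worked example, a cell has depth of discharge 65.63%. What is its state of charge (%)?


SOC = 100 - DOD = 100 - 65.63 = 34.37%

34.37%


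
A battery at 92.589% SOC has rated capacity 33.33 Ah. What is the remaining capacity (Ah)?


remaining = SOC / 100 * total = 92.589 / 100 * 33.33 = 30.86 Ah

30.86 Ah


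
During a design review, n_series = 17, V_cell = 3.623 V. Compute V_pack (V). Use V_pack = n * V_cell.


With 17 cells in series at 3.623 V each, V_pack = 61.591 V

61.591 V


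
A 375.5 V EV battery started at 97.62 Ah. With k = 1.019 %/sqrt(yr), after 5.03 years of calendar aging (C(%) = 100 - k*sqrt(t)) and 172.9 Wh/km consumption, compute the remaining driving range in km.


Step 1: capacity retention = 100 - 1.019 * sqrt(5.03) = 100 - 1.019 * 2.2428 = 97.715%
Step 2: C_now = 97.62 * 97.715/100 = 95.389 Ah
Step 3: E_pack = V * C_now = 375.5 * 95.389 = 35819 Wh
Step 4: range = E_pack / consumption = 35819 / 172.9 = 207.2 km

207.2 km


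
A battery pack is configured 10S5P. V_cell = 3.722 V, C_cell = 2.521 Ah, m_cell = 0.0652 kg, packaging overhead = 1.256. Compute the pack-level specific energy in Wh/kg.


Step 1: V_pack = 10 * 3.722 = 37.22 V
Step 2: C_pack = 5 * 2.521 = 12.605 Ah
Step 3: E_pack = V_pack * C_pack = 37.22 * 12.605 = 469.16 Wh
Step 4: m_pack = 10 * 5 * 0.0652 * 1.256 = 4.0946 kg
Step 5: ED = E_pack / m_pack = 469.16 / 4.0946 = 114.6 Wh/kg

114.6 Wh/kg


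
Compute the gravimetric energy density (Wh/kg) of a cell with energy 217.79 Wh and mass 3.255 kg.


Specific energy = 217.79 Wh / 3.255 kg = 66.91 Wh/kg

66.91 Wh/kg


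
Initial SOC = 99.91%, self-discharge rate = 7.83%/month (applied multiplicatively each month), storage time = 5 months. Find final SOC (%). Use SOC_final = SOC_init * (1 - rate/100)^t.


Monthly retention factor = 1 - 7.83/100 = 0.9217
Over 5 months: factor^5 = 0.66519
SOC_final = 99.91 * 0.66519 = 66.46%

66.46%


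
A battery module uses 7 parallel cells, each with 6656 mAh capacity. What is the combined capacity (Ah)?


Convert: C_cell = 6656 mAh = 6.656 Ah
C_total = 7 * 6.656 = 46.592 Ah

46.592 Ah


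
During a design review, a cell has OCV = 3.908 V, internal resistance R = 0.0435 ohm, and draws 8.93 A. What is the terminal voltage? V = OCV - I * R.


V = OCV - I*R = 3.908 - 8.93 * 0.0435 = 3.520 V

3.520 V


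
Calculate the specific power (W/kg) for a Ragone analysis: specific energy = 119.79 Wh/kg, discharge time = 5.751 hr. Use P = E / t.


P_specific = E / t = 119.79 / 5.751 = 20.83 W/kg

20.83 W/kg


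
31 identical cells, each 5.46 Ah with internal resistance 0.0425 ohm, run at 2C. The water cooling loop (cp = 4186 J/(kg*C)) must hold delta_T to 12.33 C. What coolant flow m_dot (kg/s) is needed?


Step 1: I = 2 * 5.46 = 10.92 A
Step 2: Q_cell = I^2 * R = 10.92^2 * 0.0425 = 5.068 W
Step 3: Q_total = 31 * 5.068 = 157.11 W
Step 4: m_dot = Q_total / (cp * dT) = 157.11 / (4186 * 12.33) = 0.003044 kg/s

0.003044 kg/s


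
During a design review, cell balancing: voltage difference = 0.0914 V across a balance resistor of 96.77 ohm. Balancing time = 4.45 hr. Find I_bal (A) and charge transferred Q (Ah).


First, Ohm's law: I_bal = 0.0914 V / 96.77 ohm = 9.4451e-04 A
Then Q = I * t = 9.4451e-04 A * 4.45 hr = 0.004203 Ah

I=9.4451e-04 A, Q=0.004203 Ah


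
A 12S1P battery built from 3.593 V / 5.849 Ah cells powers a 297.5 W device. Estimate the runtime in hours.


Step 1: E_pack = Ns * V_cell * Np * C_cell = 12 * 3.593 * 1 * 5.849 = 252.19 Wh
Step 2: t = E_pack / P = 252.19 / 297.5 = 0.8477 hr

0.8477 hr


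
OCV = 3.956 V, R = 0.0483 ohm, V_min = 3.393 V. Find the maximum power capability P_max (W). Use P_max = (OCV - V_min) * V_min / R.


P_max = (OCV - V_min) * V_min / R = (3.956 - 3.393) * 3.393 / 0.0483 = 0.563 * 3.393 / 0.0483 = 39.55 W

39.55 W


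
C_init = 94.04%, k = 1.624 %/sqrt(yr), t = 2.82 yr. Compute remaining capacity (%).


sqrt(t) = sqrt(2.82) = 1.6793
C_final = 94.04 - 1.624 * 1.6793 = 91.31%

91.31%


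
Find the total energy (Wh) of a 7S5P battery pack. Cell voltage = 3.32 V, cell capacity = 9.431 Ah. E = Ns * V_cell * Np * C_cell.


E = Ns * Vcell * Np * Ccell = 7 * 3.32 * 5 * 9.431 = 1096 Wh

1096 Wh


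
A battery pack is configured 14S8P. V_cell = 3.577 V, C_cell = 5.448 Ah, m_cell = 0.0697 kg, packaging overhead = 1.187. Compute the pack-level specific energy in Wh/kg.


Step 1: V_pack = 14 * 3.577 = 50.078 V
Step 2: C_pack = 8 * 5.448 = 43.584 Ah
Step 3: E_pack = V_pack * C_pack = 50.078 * 43.584 = 2182.6 Wh
Step 4: m_pack = 14 * 8 * 0.0697 * 1.187 = 9.2662 kg
Step 5: ED = E_pack / m_pack = 2182.6 / 9.2662 = 235.5 Wh/kg

235.5 Wh/kg


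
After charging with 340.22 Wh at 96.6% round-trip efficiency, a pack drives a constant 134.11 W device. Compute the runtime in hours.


Step 1: E_discharge = eta/100 * E_charge = 96.6/100 * 340.22 = 328.65 Wh
Step 2: t = E_discharge / P = 328.65 / 134.11 = 2.451 hr

2.451 hr


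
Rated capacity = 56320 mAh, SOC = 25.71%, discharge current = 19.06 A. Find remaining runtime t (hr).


Convert: C_total = 56320 mAh = 56.32 Ah
Step 1: remaining = SOC/100 * C_total = 25.71/100 * 56.32 = 14.48 Ah
Step 2: t = remaining / I = 14.48 / 19.06 = 0.7597 hr

0.7597 hr


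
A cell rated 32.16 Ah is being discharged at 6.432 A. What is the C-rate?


C_rate = I / capacity = 6.432 / 32.16 = 0.2C

0.2C


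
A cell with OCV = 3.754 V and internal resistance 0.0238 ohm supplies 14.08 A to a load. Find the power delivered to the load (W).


Step 1: V_terminal = OCV - I*R = 3.754 - 14.08 * 0.0238 = 3.4189 V
Step 2: P_out = V_terminal * I = 3.4189 * 14.08 = 48.14 W

48.14 W


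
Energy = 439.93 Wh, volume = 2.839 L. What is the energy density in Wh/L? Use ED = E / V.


ED = E / V = 439.93 / 2.839 = 155.0 Wh/L

155.0 Wh/L


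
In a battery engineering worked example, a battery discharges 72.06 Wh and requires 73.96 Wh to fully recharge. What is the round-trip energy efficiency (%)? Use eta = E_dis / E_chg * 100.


eta_e = E_dis / E_chg * 100 = 72.06 / 73.96 * 100 = 97.43%

97.43%


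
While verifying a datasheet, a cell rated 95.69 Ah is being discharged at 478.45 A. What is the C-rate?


Rearranging: C_rate = 478.45 / 95.69 = 5C

5C


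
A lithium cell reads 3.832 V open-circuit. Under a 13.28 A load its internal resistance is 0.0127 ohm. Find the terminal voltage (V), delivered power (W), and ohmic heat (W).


Step 1: V_terminal = OCV - I*R = 3.832 - 13.28 * 0.0127 = 3.6633 V
Step 2: P_out = V_terminal * I = 3.6633 * 13.28 = 48.65 W
Step 3: Q = I^2 * R = 13.28^2 * 0.0127 = 2.240 W

V=3.6633 V, P=48.65 W, Q=2.240 W


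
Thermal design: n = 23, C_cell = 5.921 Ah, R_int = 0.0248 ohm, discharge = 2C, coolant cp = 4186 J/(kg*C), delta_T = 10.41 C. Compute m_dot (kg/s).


Step 1: I = 2 * 5.921 = 11.842 A
Step 2: Q_cell = I^2 * R = 11.842^2 * 0.0248 = 3.4778 W
Step 3: Q_total = 23 * 3.4778 = 79.989 W
Step 4: m_dot = Q_total / (cp * dT) = 79.989 / (4186 * 10.41) = 0.001836 kg/s

0.001836 kg/s


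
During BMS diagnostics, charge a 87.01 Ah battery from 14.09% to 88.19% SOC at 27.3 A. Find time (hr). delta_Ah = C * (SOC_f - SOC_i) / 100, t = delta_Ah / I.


delta_Ah = 87.01 * (88.19 - 14.09) / 100 = 64.474 Ah
t = delta_Ah / I = 64.474 / 27.3 = 2.362 hr

2.362 hr


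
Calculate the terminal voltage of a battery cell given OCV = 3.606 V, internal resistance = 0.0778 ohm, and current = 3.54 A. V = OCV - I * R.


V = OCV - I*R = 3.606 - 3.54 * 0.0778 = 3.331 V

3.331 V


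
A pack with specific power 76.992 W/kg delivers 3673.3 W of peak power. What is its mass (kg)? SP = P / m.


m = P / SP = 3673.3 / 76.992 = 47.71 kg

47.71 kg


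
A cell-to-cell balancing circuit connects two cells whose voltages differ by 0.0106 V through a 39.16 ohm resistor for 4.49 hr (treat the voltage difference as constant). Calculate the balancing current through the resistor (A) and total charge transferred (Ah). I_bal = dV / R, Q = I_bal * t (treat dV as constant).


First, Ohm's law: I_bal = 0.0106 V / 39.16 ohm = 2.7068e-04 A
Then Q = I * t = 2.7068e-04 A * 4.49 hr = 0.001215 Ah

I=2.7068e-04 A, Q=0.001215 Ah


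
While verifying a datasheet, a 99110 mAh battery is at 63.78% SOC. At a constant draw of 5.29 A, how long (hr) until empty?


Convert: C_total = 99110 mAh = 99.11 Ah
Step 1: remaining = SOC/100 * C_total = 63.78/100 * 99.11 = 63.212 Ah
Step 2: t = remaining / I = 63.212 / 5.29 = 11.95 hr

11.95 hr


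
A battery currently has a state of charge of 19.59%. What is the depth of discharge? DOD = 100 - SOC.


Complement of SOC: DOD = 100% - 19.59% = 80.41%

80.41%


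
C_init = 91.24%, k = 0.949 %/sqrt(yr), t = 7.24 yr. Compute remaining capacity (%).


sqrt(t) = sqrt(7.24) = 2.6907
C_final = 91.24 - 0.949 * 2.6907 = 88.69%

88.69%


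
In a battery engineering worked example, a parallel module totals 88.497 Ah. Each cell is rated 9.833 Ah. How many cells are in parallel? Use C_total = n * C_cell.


n = C_total / C_cell = 88.497 / 9.833 = 9

9


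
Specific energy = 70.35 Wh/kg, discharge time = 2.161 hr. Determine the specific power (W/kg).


P_specific = E / t = 70.35 / 2.161 = 32.55 W/kg

32.55 W/kg


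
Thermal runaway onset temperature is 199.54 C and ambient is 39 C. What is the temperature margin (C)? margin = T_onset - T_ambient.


Safety margin = 199.54 C - 39 C = 160.54 C

160.54 C


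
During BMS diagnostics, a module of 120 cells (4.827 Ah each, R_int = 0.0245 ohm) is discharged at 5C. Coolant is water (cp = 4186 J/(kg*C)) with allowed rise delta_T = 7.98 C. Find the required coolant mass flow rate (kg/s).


Step 1: I = 5 * 4.827 = 24.135 A
Step 2: Q_cell = I^2 * R = 24.135^2 * 0.0245 = 14.271 W
Step 3: Q_total = 120 * 14.271 = 1712.5 W
Step 4: m_dot = Q_total / (cp * dT) = 1712.5 / (4186 * 7.98) = 0.05127 kg/s

0.05127 kg/s


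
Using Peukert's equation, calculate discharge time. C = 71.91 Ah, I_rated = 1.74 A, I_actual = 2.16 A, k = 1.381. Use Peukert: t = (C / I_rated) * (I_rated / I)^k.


Step 1: t_rated = C / I_rated = 71.91 / 1.74 = 41.328 hr
Step 2: ratio = 1.74 / 2.16 = 0.80556
Step 3: ratio^k = 0.80556^1.381 = 0.74186
Step 4: t = t_rated * ratio^k = 41.328 * 0.74186 = 30.66 hr

30.66 hr


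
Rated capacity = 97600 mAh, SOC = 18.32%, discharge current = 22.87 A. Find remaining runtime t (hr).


Convert: C_total = 97600 mAh = 97.6 Ah
Step 1: remaining = SOC/100 * C_total = 18.32/100 * 97.6 = 17.88 Ah
Step 2: t = remaining / I = 17.88 / 22.87 = 0.7818 hr

0.7818 hr


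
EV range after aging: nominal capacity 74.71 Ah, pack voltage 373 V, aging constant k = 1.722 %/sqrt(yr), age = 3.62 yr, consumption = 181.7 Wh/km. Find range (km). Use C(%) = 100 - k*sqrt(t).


Step 1: capacity retention = 100 - 1.722 * sqrt(3.62) = 100 - 1.722 * 1.9026 = 96.724%
Step 2: C_now = 74.71 * 96.724/100 = 72.263 Ah
Step 3: E_pack = V * C_now = 373 * 72.263 = 26954 Wh
Step 4: range = E_pack / consumption = 26954 / 181.7 = 148.3 km

148.3 km


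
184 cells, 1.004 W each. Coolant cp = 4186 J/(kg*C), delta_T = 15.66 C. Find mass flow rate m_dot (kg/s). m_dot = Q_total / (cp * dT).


Q_total = 184 * 1.004 = 184.74 W
m_dot = Q_total / (cp * dT) = 184.74 / (4186 * 15.66) = 0.002818 kg/s

0.002818 kg/s


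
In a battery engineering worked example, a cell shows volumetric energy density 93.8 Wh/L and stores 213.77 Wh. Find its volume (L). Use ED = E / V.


V = E / ED = 213.77 / 93.8 = 2.279 L

2.279 L


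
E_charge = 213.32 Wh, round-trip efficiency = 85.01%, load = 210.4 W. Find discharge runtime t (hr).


Step 1: E_discharge = eta/100 * E_charge = 85.01/100 * 213.32 = 181.34 Wh
Step 2: t = E_discharge / P = 181.34 / 210.4 = 0.8619 hr

0.8619 hr


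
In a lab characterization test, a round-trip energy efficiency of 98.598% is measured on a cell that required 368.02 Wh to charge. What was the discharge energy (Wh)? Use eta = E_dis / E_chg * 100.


E_dis = eta/100 * E_chg = 98.598/100 * 368.02 = 362.9 Wh

362.9 Wh


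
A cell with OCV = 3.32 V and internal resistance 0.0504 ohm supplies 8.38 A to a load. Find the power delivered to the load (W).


Step 1: V_terminal = OCV - I*R = 3.32 - 8.38 * 0.0504 = 2.8976 V
Step 2: P_out = V_terminal * I = 2.8976 * 8.38 = 24.28 W

24.28 W


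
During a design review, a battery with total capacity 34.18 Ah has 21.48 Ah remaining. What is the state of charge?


SOC = (remaining / total) * 100 = (21.48 / 34.18) * 100 = 62.84%

62.84%


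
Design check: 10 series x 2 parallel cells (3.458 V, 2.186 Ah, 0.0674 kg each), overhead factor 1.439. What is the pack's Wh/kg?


Step 1: V_pack = 10 * 3.458 = 34.58 V
Step 2: C_pack = 2 * 2.186 = 4.372 Ah
Step 3: E_pack = V_pack * C_pack = 34.58 * 4.372 = 151.18 Wh
Step 4: m_pack = 10 * 2 * 0.0674 * 1.439 = 1.9398 kg
Step 5: ED = E_pack / m_pack = 151.18 / 1.9398 = 77.94 Wh/kg

77.94 Wh/kg


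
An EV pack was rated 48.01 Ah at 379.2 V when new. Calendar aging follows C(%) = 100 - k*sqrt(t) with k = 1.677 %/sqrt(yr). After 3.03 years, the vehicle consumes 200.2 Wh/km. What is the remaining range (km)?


Step 1: capacity retention = 100 - 1.677 * sqrt(3.03) = 100 - 1.677 * 1.7407 = 97.081%
Step 2: C_now = 48.01 * 97.081/100 = 46.609 Ah
Step 3: E_pack = V * C_now = 379.2 * 46.609 = 17674 Wh
Step 4: range = E_pack / consumption = 17674 / 200.2 = 88.28 km

88.28 km


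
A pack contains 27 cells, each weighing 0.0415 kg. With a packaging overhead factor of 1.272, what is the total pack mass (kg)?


m_pack = n * m_cell * overhead = 27 * 0.0415 * 1.272 = 1.425 kg

1.425 kg


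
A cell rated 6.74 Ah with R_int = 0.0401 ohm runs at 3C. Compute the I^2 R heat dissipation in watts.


Step 1: I = C_rate * capacity = 3 * 6.74 = 20.22 A
Step 2: Q = I^2 * R = 20.22^2 * 0.0401 = 408.85 * 0.0401 = 16.39 W

16.39 W


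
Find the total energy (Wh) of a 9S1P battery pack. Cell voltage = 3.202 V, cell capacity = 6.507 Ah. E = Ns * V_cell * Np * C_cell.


V_pack = 9 * 3.202 = 28.818 V
C_pack = 1 * 6.507 = 6.507 Ah
E = V_pack * C_pack = 28.818 * 6.507 = 187.5 Wh

187.5 Wh


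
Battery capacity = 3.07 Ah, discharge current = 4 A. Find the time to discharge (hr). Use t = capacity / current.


t = capacity / current = 3.07 / 4 = 0.7675 hr

0.7675 hr


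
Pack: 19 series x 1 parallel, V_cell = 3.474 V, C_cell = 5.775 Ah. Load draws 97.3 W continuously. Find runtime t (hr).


Step 1: E_pack = Ns * V_cell * Np * C_cell = 19 * 3.474 * 1 * 5.775 = 381.18 Wh
Step 2: t = E_pack / P = 381.18 / 97.3 = 3.918 hr

3.918 hr


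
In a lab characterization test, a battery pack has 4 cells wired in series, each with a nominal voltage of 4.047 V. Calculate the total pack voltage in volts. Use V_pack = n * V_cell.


Series voltages add: 4 * 4.047 V = 16.188 V

16.188 V


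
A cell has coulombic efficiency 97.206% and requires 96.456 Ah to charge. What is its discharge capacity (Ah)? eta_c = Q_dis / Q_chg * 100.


Q_dis = eta/100 * Q_chg = 97.206/100 * 96.456 = 93.76 Ah

93.76 Ah


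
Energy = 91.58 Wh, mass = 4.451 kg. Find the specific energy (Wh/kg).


Specific energy = 91.58 Wh / 4.451 kg = 20.58 Wh/kg

20.58 Wh/kg


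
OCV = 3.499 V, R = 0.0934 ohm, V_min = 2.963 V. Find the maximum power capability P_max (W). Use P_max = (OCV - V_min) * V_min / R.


P_max = (OCV - V_min) * V_min / R = (3.499 - 2.963) * 2.963 / 0.0934 = 0.536 * 2.963 / 0.0934 = 17.00 W

17.00 W


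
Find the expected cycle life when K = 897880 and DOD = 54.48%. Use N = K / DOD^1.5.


DOD^1.5 = 402.12
N = K / DOD^1.5 = 897880 / 402.12 = 2233

2233 cycles


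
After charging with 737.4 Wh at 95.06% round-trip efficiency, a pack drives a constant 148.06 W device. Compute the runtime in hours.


Step 1: E_discharge = eta/100 * E_charge = 95.06/100 * 737.4 = 700.97 Wh
Step 2: t = E_discharge / P = 700.97 / 148.06 = 4.734 hr

4.734 hr


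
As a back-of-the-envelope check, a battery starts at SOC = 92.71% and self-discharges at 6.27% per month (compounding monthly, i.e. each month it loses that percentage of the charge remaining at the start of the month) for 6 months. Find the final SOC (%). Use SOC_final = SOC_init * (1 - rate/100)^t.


Monthly retention factor = 1 - 6.27/100 = 0.9373
Over 6 months: factor^6 = 0.67807
SOC_final = 92.71 * 0.67807 = 62.86%

62.86%


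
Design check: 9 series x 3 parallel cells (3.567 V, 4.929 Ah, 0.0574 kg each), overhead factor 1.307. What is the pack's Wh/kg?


Step 1: V_pack = 9 * 3.567 = 32.103 V
Step 2: C_pack = 3 * 4.929 = 14.787 Ah
Step 3: E_pack = V_pack * C_pack = 32.103 * 14.787 = 474.71 Wh
Step 4: m_pack = 9 * 3 * 0.0574 * 1.307 = 2.0256 kg
Step 5: ED = E_pack / m_pack = 474.71 / 2.0256 = 234.4 Wh/kg

234.4 Wh/kg


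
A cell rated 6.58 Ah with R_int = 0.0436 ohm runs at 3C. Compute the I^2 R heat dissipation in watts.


Step 1: I = C_rate * capacity = 3 * 6.58 = 19.74 A
Step 2: Q = I^2 * R = 19.74^2 * 0.0436 = 389.67 * 0.0436 = 16.99 W

16.99 W


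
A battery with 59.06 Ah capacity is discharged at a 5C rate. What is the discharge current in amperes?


At 5C: I = 5 * 59.06 Ah = 295.3 A

295.3 A


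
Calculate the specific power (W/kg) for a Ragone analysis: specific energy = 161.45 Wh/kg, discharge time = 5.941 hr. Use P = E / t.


Specific power = 161.45 Wh/kg / 5.941 hr = 27.18 W/kg

27.18 W/kg


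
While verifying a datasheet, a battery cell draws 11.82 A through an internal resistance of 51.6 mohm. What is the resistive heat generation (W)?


Convert: R = 51.6 mohm = 0.0516 ohm
Q = I^2 * R = 11.82^2 * 0.0516 = 7.209 W

7.209 W


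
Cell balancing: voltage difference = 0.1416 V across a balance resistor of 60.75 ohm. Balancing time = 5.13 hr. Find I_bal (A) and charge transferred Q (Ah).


First, Ohm's law: I_bal = 0.1416 V / 60.75 ohm = 0.0023309 A
Then Q = I * t = 0.0023309 A * 5.13 hr = 0.01196 Ah

I=0.0023309 A, Q=0.01196 Ah


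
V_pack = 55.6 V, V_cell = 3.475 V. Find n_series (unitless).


Rearranging: n = V_pack / V_cell = 55.6 / 3.475 = 16 cells

16


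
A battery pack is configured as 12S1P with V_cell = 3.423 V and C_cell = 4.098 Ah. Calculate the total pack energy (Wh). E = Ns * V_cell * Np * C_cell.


V_pack = 12 * 3.423 = 41.076 V
C_pack = 1 * 4.098 = 4.098 Ah
E = V_pack * C_pack = 41.076 * 4.098 = 168.3 Wh

168.3 Wh


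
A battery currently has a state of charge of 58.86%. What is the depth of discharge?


Complement of SOC: DOD = 100% - 58.86% = 41.14%

41.14%


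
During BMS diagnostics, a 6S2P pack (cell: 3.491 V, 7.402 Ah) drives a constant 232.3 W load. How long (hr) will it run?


Step 1: E_pack = Ns * V_cell * Np * C_cell = 6 * 3.491 * 2 * 7.402 = 310.08 Wh
Step 2: t = E_pack / P = 310.08 / 232.3 = 1.335 hr

1.335 hr


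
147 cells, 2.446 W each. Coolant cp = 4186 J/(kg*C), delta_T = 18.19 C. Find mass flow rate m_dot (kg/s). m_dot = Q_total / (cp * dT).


Q_total = 147 * 2.446 = 359.56 W
m_dot = Q_total / (cp * dT) = 359.56 / (4186 * 18.19) = 0.004722 kg/s

0.004722 kg/s


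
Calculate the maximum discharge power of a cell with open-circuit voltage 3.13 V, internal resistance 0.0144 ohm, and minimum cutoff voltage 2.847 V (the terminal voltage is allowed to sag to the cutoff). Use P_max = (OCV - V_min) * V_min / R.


P_max = (OCV - V_min) * V_min / R = (3.13 - 2.847) * 2.847 / 0.0144 = 0.283 * 2.847 / 0.0144 = 55.95 W

55.95 W


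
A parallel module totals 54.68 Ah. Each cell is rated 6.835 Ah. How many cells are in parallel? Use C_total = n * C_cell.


n = C_total / C_cell = 54.68 / 6.835 = 8

8


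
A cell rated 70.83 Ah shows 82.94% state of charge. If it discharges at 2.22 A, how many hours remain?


Step 1: remaining = SOC/100 * C_total = 82.94/100 * 70.83 = 58.746 Ah
Step 2: t = remaining / I = 58.746 / 2.22 = 26.46 hr

26.46 hr


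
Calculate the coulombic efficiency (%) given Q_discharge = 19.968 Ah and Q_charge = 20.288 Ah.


eta_c = Q_dis / Q_chg * 100 = 19.968 / 20.288 * 100 = 98.42%

98.42%


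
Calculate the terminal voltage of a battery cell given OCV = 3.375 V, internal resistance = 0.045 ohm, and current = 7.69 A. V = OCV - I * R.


IR drop = 7.69 * 0.045 = 0.34605 V
V = 3.375 - 0.34605 = 3.029 V

3.029 V


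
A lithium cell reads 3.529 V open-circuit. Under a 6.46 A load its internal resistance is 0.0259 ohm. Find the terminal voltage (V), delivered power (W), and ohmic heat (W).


Step 1: V_terminal = OCV - I*R = 3.529 - 6.46 * 0.0259 = 3.3617 V
Step 2: P_out = V_terminal * I = 3.3617 * 6.46 = 21.72 W
Step 3: Q = I^2 * R = 6.46^2 * 0.0259 = 1.081 W

V=3.3617 V, P=21.72 W, Q=1.081 W


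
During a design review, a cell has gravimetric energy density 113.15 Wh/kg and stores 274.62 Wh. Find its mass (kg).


m = E / ED = 274.62 / 113.15 = 2.427 kg

2.427 kg


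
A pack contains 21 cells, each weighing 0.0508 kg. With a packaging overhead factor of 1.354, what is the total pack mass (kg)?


Cell mass sum = 21 * 0.0508 = 1.0668 kg
With overhead 1.354: m_pack = 1.0668 * 1.354 = 1.444 kg

1.444 kg


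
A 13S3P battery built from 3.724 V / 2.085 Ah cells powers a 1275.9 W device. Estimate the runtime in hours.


Step 1: E_pack = Ns * V_cell * Np * C_cell = 13 * 3.724 * 3 * 2.085 = 302.82 Wh
Step 2: t = E_pack / P = 302.82 / 1275.9 = 0.2373 hr

0.2373 hr


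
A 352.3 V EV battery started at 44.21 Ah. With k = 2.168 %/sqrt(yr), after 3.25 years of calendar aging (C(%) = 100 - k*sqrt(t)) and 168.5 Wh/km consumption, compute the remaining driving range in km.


Step 1: capacity retention = 100 - 2.168 * sqrt(3.25) = 100 - 2.168 * 1.8028 = 96.092%
Step 2: C_now = 44.21 * 96.092/100 = 42.482 Ah
Step 3: E_pack = V * C_now = 352.3 * 42.482 = 14966 Wh
Step 4: range = E_pack / consumption = 14966 / 168.5 = 88.82 km

88.82 km


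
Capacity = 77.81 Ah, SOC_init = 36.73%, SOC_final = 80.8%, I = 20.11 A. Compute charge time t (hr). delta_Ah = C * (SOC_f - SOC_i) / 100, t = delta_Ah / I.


delta_Ah = 77.81 * (80.8 - 36.73) / 100 = 34.291 Ah
t = delta_Ah / I = 34.291 / 20.11 = 1.705 hr

1.705 hr


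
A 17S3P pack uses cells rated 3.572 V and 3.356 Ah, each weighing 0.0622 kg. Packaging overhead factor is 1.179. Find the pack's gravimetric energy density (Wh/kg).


Step 1: V_pack = 17 * 3.572 = 60.724 V
Step 2: C_pack = 3 * 3.356 = 10.068 Ah
Step 3: E_pack = V_pack * C_pack = 60.724 * 10.068 = 611.37 Wh
Step 4: m_pack = 17 * 3 * 0.0622 * 1.179 = 3.74 kg
Step 5: ED = E_pack / m_pack = 611.37 / 3.74 = 163.5 Wh/kg

163.5 Wh/kg


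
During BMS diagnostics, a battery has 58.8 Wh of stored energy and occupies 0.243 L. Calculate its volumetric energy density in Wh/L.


Volumetric ED = 58.8 Wh / 0.243 L = 242.0 Wh/L

242.0 Wh/L


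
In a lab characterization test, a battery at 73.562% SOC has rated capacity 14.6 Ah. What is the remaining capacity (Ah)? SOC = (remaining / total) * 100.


remaining = SOC / 100 * total = 73.562 / 100 * 14.6 = 10.74 Ah

10.74 Ah


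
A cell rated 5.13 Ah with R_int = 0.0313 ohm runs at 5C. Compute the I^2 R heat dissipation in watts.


Step 1: I = C_rate * capacity = 5 * 5.13 = 25.65 A
Step 2: Q = I^2 * R = 25.65^2 * 0.0313 = 657.92 * 0.0313 = 20.59 W

20.59 W


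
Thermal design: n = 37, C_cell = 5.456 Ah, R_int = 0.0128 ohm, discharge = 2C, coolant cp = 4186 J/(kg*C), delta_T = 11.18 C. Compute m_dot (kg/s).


Step 1: I = 2 * 5.456 = 10.912 A
Step 2: Q_cell = I^2 * R = 10.912^2 * 0.0128 = 1.5241 W
Step 3: Q_total = 37 * 1.5241 = 56.392 W
Step 4: m_dot = Q_total / (cp * dT) = 56.392 / (4186 * 11.18) = 0.001205 kg/s

0.001205 kg/s


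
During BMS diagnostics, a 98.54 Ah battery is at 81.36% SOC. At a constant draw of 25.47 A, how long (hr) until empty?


Step 1: remaining = SOC/100 * C_total = 81.36/100 * 98.54 = 80.172 Ah
Step 2: t = remaining / I = 80.172 / 25.47 = 3.148 hr

3.148 hr


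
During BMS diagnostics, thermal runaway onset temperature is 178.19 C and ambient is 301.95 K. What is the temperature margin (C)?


Convert: T_ambient = 301.95 K = 28.8 C
margin = 178.19 - 28.8 = 149.39 C

149.39 C


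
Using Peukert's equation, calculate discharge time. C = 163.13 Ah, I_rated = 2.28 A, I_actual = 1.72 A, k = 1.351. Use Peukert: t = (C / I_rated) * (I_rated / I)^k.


t_rated = C / I_rated = 163.13 / 2.28 = 71.548 hr
(I_rated/I)^k = (1.3256)^1.351 = 1.4635
t = t_rated * (I_rated/I)^k = 71.548 * 1.4635 = 104.7 hr

104.7 hr


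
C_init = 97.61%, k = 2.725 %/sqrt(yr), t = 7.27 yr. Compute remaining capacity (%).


sqrt(t) = sqrt(7.27) = 2.6963
C_final = 97.61 - 2.725 * 2.6963 = 90.26%

90.26%


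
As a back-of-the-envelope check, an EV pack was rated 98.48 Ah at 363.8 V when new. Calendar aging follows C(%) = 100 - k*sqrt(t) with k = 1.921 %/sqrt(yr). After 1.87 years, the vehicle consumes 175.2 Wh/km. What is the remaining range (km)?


Step 1: capacity retention = 100 - 1.921 * sqrt(1.87) = 100 - 1.921 * 1.3675 = 97.373%
Step 2: C_now = 98.48 * 97.373/100 = 95.893 Ah
Step 3: E_pack = V * C_now = 363.8 * 95.893 = 34886 Wh
Step 4: range = E_pack / consumption = 34886 / 175.2 = 199.1 km

199.1 km


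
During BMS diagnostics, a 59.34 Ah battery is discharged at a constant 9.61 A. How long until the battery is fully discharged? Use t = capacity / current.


Runtime = 59.34 Ah / 9.61 A = 6.175 hr

6.175 hr


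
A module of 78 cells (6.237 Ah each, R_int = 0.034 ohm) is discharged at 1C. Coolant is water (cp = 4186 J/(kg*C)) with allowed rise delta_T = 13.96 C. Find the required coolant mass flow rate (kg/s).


Step 1: I = 1 * 6.237 = 6.237 A
Step 2: Q_cell = I^2 * R = 6.237^2 * 0.034 = 1.3226 W
Step 3: Q_total = 78 * 1.3226 = 103.16 W
Step 4: m_dot = Q_total / (cp * dT) = 103.16 / (4186 * 13.96) = 0.001765 kg/s

0.001765 kg/s


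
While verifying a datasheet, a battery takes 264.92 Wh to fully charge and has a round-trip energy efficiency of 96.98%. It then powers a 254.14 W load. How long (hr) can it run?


Step 1: E_discharge = eta/100 * E_charge = 96.98/100 * 264.92 = 256.92 Wh
Step 2: t = E_discharge / P = 256.92 / 254.14 = 1.011 hr

1.011 hr


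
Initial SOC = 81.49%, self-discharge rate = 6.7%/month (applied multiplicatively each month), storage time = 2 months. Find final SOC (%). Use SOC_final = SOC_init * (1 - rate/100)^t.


Monthly retention factor = 1 - 6.7/100 = 0.933
Over 2 months: factor^2 = 0.87049
SOC_final = 81.49 * 0.87049 = 70.94%

70.94%


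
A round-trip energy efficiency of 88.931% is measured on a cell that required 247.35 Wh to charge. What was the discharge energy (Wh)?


E_dis = eta/100 * E_chg = 88.931/100 * 247.35 = 220.0 Wh

220.0 Wh


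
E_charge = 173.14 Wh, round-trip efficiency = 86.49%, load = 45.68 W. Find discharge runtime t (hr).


Step 1: E_discharge = eta/100 * E_charge = 86.49/100 * 173.14 = 149.75 Wh
Step 2: t = E_discharge / P = 149.75 / 45.68 = 3.278 hr

3.278 hr


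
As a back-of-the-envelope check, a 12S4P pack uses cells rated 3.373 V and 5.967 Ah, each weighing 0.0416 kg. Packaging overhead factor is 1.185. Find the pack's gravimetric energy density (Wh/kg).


Step 1: V_pack = 12 * 3.373 = 40.476 V
Step 2: C_pack = 4 * 5.967 = 23.868 Ah
Step 3: E_pack = V_pack * C_pack = 40.476 * 23.868 = 966.08 Wh
Step 4: m_pack = 12 * 4 * 0.0416 * 1.185 = 2.3662 kg
Step 5: ED = E_pack / m_pack = 966.08 / 2.3662 = 408.3 Wh/kg

408.3 Wh/kg


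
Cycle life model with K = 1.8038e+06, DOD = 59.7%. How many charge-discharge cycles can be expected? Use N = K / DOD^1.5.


Step 1: DOD^1.5 = 59.7^1.5 = 461.28
Step 2: N = 1.8038e+06 / 461.28 = 3910 cycles

3910 cycles


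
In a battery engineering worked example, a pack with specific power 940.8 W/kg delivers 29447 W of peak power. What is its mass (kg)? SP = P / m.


m = P / SP = 29447 / 940.8 = 31.30 kg

31.30 kg


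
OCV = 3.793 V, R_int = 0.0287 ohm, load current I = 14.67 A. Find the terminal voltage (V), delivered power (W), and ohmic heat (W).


Step 1: V_terminal = OCV - I*R = 3.793 - 14.67 * 0.0287 = 3.372 V
Step 2: P_out = V_terminal * I = 3.372 * 14.67 = 49.47 W
Step 3: Q = I^2 * R = 14.67^2 * 0.0287 = 6.176 W

V=3.372 V, P=49.47 W, Q=6.176 W


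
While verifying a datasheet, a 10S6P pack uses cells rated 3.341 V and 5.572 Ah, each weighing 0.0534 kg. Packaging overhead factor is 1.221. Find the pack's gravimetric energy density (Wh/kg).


Step 1: V_pack = 10 * 3.341 = 33.41 V
Step 2: C_pack = 6 * 5.572 = 33.432 Ah
Step 3: E_pack = V_pack * C_pack = 33.41 * 33.432 = 1117 Wh
Step 4: m_pack = 10 * 6 * 0.0534 * 1.221 = 3.9121 kg
Step 5: ED = E_pack / m_pack = 1117 / 3.9121 = 285.5 Wh/kg

285.5 Wh/kg


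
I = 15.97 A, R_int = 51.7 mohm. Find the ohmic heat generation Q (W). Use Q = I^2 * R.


Convert: R = 51.7 mohm = 0.0517 ohm
Q = I^2 * R = 15.97^2 * 0.0517 = 13.19 W

13.19 W


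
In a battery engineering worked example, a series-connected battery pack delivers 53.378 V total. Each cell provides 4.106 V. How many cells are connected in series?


n = V_pack / V_cell = 53.378 / 4.106 = 13

13


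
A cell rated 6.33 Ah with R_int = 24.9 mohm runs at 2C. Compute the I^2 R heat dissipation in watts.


Convert: R = 24.9 mohm = 0.0249 ohm
Step 1: I = C_rate * capacity = 2 * 6.33 = 12.66 A
Step 2: Q = I^2 * R = 12.66^2 * 0.0249 = 160.28 * 0.0249 = 3.991 W

3.991 W


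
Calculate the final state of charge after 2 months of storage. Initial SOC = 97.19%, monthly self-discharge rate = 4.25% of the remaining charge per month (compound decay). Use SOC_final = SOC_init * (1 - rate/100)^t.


Monthly retention factor = 1 - 4.25/100 = 0.9575
Over 2 months: factor^2 = 0.91681
SOC_final = 97.19 * 0.91681 = 89.10%

89.10%
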